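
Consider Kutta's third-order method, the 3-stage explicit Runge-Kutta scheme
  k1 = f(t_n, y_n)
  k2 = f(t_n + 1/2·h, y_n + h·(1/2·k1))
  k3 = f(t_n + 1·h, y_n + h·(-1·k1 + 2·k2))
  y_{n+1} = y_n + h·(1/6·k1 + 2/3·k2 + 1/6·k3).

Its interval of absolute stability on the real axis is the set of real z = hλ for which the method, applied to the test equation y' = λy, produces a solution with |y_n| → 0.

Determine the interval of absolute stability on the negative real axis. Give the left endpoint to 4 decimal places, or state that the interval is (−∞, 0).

Test eqn y'=λy, z=hλ:
  order 3, 3-stage ⇒ R(z)=1+z+z^2/2+z^3/6
  (e.g. R(-1.39)=0.12845, |R|=0.12845)

Find x<0 with |R(x)|<1.
x=-1.39: |R|=0.1284
|R(-1.45)|=0.0931 |R(-1.43)|=0.1051 |R(-1.32)|=0.1679
Bisect:
  x_lo=-2.9757 |R|=1.9399  x_hi=-0.3089 |R|=0.7339
  mid=-1.64232 |R|=0.03199 →hi
  mid=-2.30903 |R|=0.69503 →hi
  mid=-2.64239 |R|=1.22623 →lo
  mid=-2.47571 |R|=0.94013 →hi
  mid=-2.55905 |R|=1.07777 →lo
  mid=-2.51738 |R|=1.00763 →lo
  mid=-2.49654 |R|=0.97356 →hi
  mid=-2.50696 |R|=0.99051 →hi
  ...
  [-2.51282,-2.51266] ⇒ x*=-2.5127
Stable set (-2.5127, 0).

z∈(-2.5127,0).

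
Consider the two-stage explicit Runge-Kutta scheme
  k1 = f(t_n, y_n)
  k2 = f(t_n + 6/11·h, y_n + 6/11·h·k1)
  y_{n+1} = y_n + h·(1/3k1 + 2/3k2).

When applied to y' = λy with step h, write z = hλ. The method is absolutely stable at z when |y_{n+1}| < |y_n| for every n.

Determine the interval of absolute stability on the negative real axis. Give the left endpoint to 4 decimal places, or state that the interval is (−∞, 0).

Test eqn y'=λy, z=hλ:
  k1=λy_n ⇒ h·k1=z·y_n;  k2=λ(1+6/11z)y_n ⇒ h·k2=z(1+6/11z)y_n
  y_{n+1}/y_n = 1 + 1/3z + 2/3z(1+6/11z) = 1 + z + 4/11z²
  so R(z) = 1 + z + 4/11z².

Find x<0 with |R(x)|<1.
x=-1.31: |R|=0.3140
R=1: x+4/11x²=0 ⇒ x=−11/4=-2.7500; min R=1−1/(4·4/11)=0.3125>−1
Confirm numerically:
  x=-2.611: |R|=0.86803 <1
  x=-2.175: |R|=0.54523 <1
  x=-1.948: |R|=0.43189 <1
  x=-1.184: |R|=0.32577 <1
  x=-3.247: |R|=1.58682 >1
  x=-2.825: |R|=1.07705 >1
  x=-2.783: |R|=1.03340 >1
So |R|<1 on (-2.7500, 0).

z∈(-2.7500,0).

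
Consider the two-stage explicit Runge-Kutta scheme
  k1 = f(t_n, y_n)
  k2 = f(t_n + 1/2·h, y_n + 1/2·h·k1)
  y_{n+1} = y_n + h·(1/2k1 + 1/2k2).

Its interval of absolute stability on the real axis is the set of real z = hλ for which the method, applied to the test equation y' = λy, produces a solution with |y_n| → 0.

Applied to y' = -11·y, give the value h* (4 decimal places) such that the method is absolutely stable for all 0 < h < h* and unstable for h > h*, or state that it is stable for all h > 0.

(-4.0000,0); λ=-11 ⇒ h* = (4)/11 = 0.3636.

Test eqn y'=λy, z=hλ:
  k1=λy_n ⇒ h·k1=z·y_n;  k2=λ(1+1/2z)y_n ⇒ h·k2=z(1+1/2z)y_n
  y_{n+1}/y_n = 1 + 1/2z + 1/2z(1+1/2z) = 1 + z + 1/4z²
  R(z) = 1 + z + 1/4z².

Need |R(x)|<1, x<0.
x=-1.68: |R|=0.0256
R=1: x+1/4x²=0 ⇒ x=−4=-4.0000; min R=1−1/(4·1/4)=0.0000>−1
Confirm numerically:
  x=-3.261: |R|=0.39753 <1
  x=-2.937: |R|=0.21949 <1
  x=-2.137: |R|=0.00469 <1
  x=-1.921: |R|=0.00156 <1
  x=-4.377: |R|=1.41253 >1
  x=-4.318: |R|=1.34328 >1
Stable set (-4.0000, 0).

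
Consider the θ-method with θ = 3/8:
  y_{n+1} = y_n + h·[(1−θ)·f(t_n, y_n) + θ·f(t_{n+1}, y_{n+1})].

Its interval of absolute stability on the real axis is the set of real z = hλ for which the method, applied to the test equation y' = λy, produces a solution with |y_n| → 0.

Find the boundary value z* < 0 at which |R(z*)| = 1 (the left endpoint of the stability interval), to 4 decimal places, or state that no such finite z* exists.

On y'=λy, z=hλ:
  y_{n+1} = y_n + z·[5/8·y_n + 3/8·y_{n+1}] ⇒ (1 − 3/8z)y_{n+1} = (1 + 5/8z)y_n
  ⇒ R(z) = (1 + 5/8z)/(1 − 3/8z).

Need |R(x)|<1, x<0.
x=-0.89: |R|=0.3327
R=−1: 1+5/8x = −1+3/8x ⇒ -1/4x=2 ⇒ x=2/(-1/4)=-8.0000
Confirm numerically:
  x=-6.522: |R|=0.89277 <1
  x=-4.619: |R|=0.69063 <1
  x=-4.611: |R|=0.68955 <1
  x=-8.394: |R|=1.02375 >1
  x=-8.373: |R|=1.02252 >1
  x=-8.054: |R|=1.00336 >1
Stable set (-8.0000, 0).

left endpoint -8.0000.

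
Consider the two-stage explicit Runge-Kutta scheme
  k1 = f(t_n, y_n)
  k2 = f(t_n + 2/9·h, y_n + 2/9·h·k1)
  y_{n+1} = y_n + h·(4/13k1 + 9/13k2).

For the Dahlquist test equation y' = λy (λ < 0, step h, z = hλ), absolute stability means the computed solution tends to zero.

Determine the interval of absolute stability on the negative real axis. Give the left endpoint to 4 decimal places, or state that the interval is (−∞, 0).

Set f=λy, z=hλ:
  k1=λy_n ⇒ h·k1=z·y_n;  k2=λ(1+2/9z)y_n ⇒ h·k2=z(1+2/9z)y_n
  y_{n+1}/y_n = 1 + 4/13z + 9/13z(1+2/9z) = 1 + z + 2/13z²
  Hence R(z) = 1 + z + 2/13z².

Boundary: |R(x)|=1, x<0.
x=-0.95: |R|=0.1888
R=1: x+2/13x²=0 ⇒ x=−13/2=-6.5000; min R=1−1/(4·2/13)=-0.6250>−1
Confirm numerically:
  x=-5.956: |R|=0.50153 <1
  x=-4.564: |R|=0.35937 <1
  x=-4.223: |R|=0.47935 <1
  x=-6.990: |R|=1.52694 >1
  x=-6.767: |R|=1.27797 >1
  x=-6.699: |R|=1.20509 >1
Interval (-6.5000, 0).

z∈(-6.5000,0).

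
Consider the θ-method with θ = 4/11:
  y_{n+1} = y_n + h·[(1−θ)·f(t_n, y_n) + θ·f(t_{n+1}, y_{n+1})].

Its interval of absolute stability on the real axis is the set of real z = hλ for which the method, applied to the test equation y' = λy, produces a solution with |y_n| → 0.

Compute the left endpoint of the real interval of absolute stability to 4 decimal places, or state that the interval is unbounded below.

z* = -7.3333.

Test eqn y'=λy, z=hλ:
  y_{n+1} = y_n + z·[7/11·y_n + 4/11·y_{n+1}] ⇒ (1 − 4/11z)y_{n+1} = (1 + 7/11z)y_n
  R(z) = (1 + 7/11z)/(1 − 4/11z).

Boundary: |R(x)|=1, x<0.
x=-0.43: |R|=0.6281
R=−1: 1+7/11x = −1+4/11x ⇒ -3/11x=2 ⇒ x=2/(-3/11)=-7.3333
Confirm numerically:
  x=-6.539: |R|=0.93587 <1
  x=-5.749: |R|=0.86019 <1
  x=-5.720: |R|=0.85714 <1
  x=-7.855: |R|=1.03689 >1
  x=-7.540: |R|=1.01506 >1
  x=-7.408: |R|=1.00551 >1
Stable set (-7.3333, 0).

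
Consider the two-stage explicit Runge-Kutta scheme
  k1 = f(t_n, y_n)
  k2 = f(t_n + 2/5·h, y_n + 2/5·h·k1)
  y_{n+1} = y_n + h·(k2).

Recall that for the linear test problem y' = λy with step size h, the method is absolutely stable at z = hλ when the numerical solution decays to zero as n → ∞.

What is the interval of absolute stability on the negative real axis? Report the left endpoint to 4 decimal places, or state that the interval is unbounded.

z∈(-2.5000,0).

On y'=λy, z=hλ:
  k1=λy_n ⇒ h·k1=z·y_n;  k2=λ(1+2/5z)y_n ⇒ h·k2=z(1+2/5z)y_n
  y_{n+1}/y_n = 1 + z(1+2/5z) = 1 + z + 2/5z²
  ⇒ R(z) = 1 + z + 2/5z².

Need |R(x)|<1, x<0.
x=-1.52: |R|=0.4042
R=1: x+2/5x²=0 ⇒ x=−5/2=-2.5000; min R=1−1/(4·2/5)=0.3750>−1
Confirm numerically:
  x=-2.191: |R|=0.72919 <1
  x=-1.668: |R|=0.44489 <1
  x=-1.316: |R|=0.37674 <1
  x=-1.239: |R|=0.37505 <1
  x=-2.947: |R|=1.52692 >1
  x=-2.627: |R|=1.13345 >1
Stable set (-2.5000, 0).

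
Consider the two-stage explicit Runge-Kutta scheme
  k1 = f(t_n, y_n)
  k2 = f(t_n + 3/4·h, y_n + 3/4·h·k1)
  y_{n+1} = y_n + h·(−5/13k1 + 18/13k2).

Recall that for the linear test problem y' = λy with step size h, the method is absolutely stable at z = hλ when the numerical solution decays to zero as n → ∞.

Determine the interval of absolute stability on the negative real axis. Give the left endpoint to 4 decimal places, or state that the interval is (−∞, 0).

On y'=λy, z=hλ:
  k1=λy_n ⇒ h·k1=z·y_n;  k2=λ(1+3/4z)y_n ⇒ h·k2=z(1+3/4z)y_n
  y_{n+1}/y_n = 1 − 5/13z + 18/13z(1+3/4z) = 1 + z + 27/26z²
  ⇒ R(z) = 1 + z + 27/26z².

Solve |R(x)|<1 on ℝ⁻.
x=-1.46: |R|=1.7536
R=1: x+27/26x²=0 ⇒ x=−26/27=-0.9630; min R=1−1/(4·27/26)=0.7593>−1
Confirm numerically:
  x=-0.902: |R|=0.94290 <1
  x=-0.878: |R|=0.92253 <1
  x=-0.688: |R|=0.80355 <1
  x=-1.561: |R|=1.96944 >1
  x=-1.531: |R|=1.90311 >1
Interval (-0.9630, 0).

(-0.9630, 0).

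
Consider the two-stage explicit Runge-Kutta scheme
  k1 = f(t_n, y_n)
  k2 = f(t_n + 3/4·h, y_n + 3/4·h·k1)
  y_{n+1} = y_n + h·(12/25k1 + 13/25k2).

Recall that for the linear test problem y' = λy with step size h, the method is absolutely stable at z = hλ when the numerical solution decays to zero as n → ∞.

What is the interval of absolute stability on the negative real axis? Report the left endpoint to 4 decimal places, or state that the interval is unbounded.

Set f=λy, z=hλ:
  k1=λy_n ⇒ h·k1=z·y_n;  k2=λ(1+3/4z)y_n ⇒ h·k2=z(1+3/4z)y_n
  y_{n+1}/y_n = 1 + 12/25z + 13/25z(1+3/4z) = 1 + z + 39/100z²
  Hence R(z) = 1 + z + 39/100z².

Boundary: |R(x)|=1, x<0.
x=-0.79: |R|=0.4534
R=1: x+39/100x²=0 ⇒ x=−100/39=-2.5641; min R=1−1/(4·39/100)=0.3590>−1
Confirm numerically:
  x=-2.267: |R|=0.73732 <1
  x=-2.022: |R|=0.57251 <1
  x=-1.921: |R|=0.51819 <1
  x=-1.705: |R|=0.42874 <1
  x=-3.132: |R|=1.69368 >1
  x=-2.894: |R|=1.37234 >1
  x=-2.593: |R|=1.02922 >1
Interval (-2.5641, 0).

z∈(-2.5641,0).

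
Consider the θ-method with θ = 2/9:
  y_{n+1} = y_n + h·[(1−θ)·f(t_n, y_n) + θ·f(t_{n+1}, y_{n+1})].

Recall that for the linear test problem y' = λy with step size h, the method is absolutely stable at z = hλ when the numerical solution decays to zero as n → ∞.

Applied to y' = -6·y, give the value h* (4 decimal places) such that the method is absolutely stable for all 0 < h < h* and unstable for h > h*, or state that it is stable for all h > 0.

(-3.6000,0); λ=-6 ⇒ h* = (18/5)/6 = 0.6000.

On y'=λy, z=hλ:
  y_{n+1} = y_n + z·[7/9·y_n + 2/9·y_{n+1}] ⇒ (1 − 2/9z)y_{n+1} = (1 + 7/9z)y_n
  ⇒ R(z) = (1 + 7/9z)/(1 − 2/9z).

Boundary: |R(x)|=1, x<0.
x=-1.15: |R|=0.0841
R=−1: 1+7/9x = −1+2/9x ⇒ -5/9x=2 ⇒ x=2/(-5/9)=-3.6000
Confirm numerically:
  x=-2.547: |R|=0.62644 <1
  x=-2.231: |R|=0.49153 <1
  x=-2.123: |R|=0.44247 <1
  x=-4.118: |R|=1.15027 >1
  x=-3.637: |R|=1.01137 >1
Stable set (-3.6000, 0).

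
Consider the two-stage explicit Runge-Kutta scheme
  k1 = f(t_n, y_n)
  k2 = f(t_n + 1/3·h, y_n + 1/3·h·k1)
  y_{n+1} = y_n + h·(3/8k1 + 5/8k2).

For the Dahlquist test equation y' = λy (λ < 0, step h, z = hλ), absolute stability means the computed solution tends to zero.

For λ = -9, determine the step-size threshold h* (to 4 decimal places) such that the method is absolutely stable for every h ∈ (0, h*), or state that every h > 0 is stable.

(-4.8000,0); λ=-9 ⇒ h* = (24/5)/9 = 0.5333.

Test eqn y'=λy, z=hλ:
  k1=λy_n ⇒ h·k1=z·y_n;  k2=λ(1+1/3z)y_n ⇒ h·k2=z(1+1/3z)y_n
  y_{n+1}/y_n = 1 + 3/8z + 5/8z(1+1/3z) = 1 + z + 5/24z²
  R(z) = 1 + z + 5/24z².

Solve |R(x)|<1 on ℝ⁻.
x=-0.72: |R|=0.3880
R=1: x+5/24x²=0 ⇒ x=−24/5=-4.8000; min R=1−1/(4·5/24)=-0.2000>−1
Confirm numerically:
  x=-3.530: |R|=0.06602 <1
  x=-3.272: |R|=0.04159 <1
  x=-3.005: |R|=0.12374 <1
  x=-1.960: |R|=0.15967 <1
  x=-5.370: |R|=1.63769 >1
  x=-5.112: |R|=1.33228 >1
  x=-5.068: |R|=1.28296 >1
Interval (-4.8000, 0).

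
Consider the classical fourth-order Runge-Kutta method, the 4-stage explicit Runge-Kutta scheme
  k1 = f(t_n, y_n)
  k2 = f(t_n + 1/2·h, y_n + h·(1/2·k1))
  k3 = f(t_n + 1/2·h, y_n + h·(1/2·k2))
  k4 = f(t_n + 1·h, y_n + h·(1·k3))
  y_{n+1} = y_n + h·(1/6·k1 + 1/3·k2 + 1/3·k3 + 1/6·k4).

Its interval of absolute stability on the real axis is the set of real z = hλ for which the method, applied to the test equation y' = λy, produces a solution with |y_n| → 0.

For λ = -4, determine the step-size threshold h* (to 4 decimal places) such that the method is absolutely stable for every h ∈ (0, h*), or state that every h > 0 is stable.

On y'=λy, z=hλ:
  order 4, 4-stage ⇒ R(z)=1+z+z^2/2+z^3/6+z^4/24
  (e.g. R(-0.86)=0.42658, |R|=0.42658)

Need |R(x)|<1, x<0.
x=-0.86: |R|=0.4266
|R(-2.59)|=0.7433 |R(-2.45)|=0.6015 |R(-1.63)|=0.2708
Bisect:
  x_lo=-3.1487 |R|=1.7012  x_hi=-0.1516 |R|=0.8594
  mid=-1.65013 |R|=0.27140 →hi
  mid=-2.39941 |R|=0.55792 →hi
  mid=-2.77406 |R|=0.98319 →hi
  mid=-2.96138 |R|=1.29960 →lo
  mid=-2.86772 |R|=1.13155 →lo
  mid=-2.82089 |R|=1.05500 →lo
  mid=-2.79747 |R|=1.01852 →lo
  mid=-2.78576 |R|=1.00071 →lo
  mid=-2.77991 |R|=0.99191 →hi
  ...
  [-2.78540,-2.78522] ⇒ x*=-2.7853
Interval (-2.7853, 0).

(-2.7853,0); λ=-4 ⇒ h* = 0.6963.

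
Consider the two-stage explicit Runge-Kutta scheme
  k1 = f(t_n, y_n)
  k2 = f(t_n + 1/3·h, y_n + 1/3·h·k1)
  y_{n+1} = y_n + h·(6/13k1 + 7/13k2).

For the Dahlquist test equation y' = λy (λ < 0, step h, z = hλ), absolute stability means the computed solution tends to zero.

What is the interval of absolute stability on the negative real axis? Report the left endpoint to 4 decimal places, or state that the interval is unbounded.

z∈(-5.5714,0).

Set f=λy, z=hλ:
  k1=λy_n ⇒ h·k1=z·y_n;  k2=λ(1+1/3z)y_n ⇒ h·k2=z(1+1/3z)y_n
  y_{n+1}/y_n = 1 + 6/13z + 7/13z(1+1/3z) = 1 + z + 7/39z²
  ⇒ R(z) = 1 + z + 7/39z².

Boundary: |R(x)|=1, x<0.
x=-1.23: |R|=0.0415
R=1: x+7/39x²=0 ⇒ x=−39/7=-5.5714; min R=1−1/(4·7/39)=-0.3929>−1
Confirm numerically:
  x=-5.109: |R|=0.57595 <1
  x=-4.565: |R|=0.17537 <1
  x=-4.176: |R|=0.04593 <1
  x=-3.596: |R|=0.27501 <1
  x=-5.838: |R|=1.27933 >1
  x=-5.616: |R|=1.04493 >1
Stable set (-5.5714, 0).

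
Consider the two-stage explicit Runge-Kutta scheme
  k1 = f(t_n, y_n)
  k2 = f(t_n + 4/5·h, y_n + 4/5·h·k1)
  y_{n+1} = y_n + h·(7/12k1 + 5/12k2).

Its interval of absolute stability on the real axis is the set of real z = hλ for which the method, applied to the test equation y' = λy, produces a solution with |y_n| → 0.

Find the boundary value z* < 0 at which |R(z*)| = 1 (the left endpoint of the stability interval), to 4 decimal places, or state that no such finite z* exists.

left endpoint -3.0000.

Set f=λy, z=hλ:
  k1=λy_n ⇒ h·k1=z·y_n;  k2=λ(1+4/5z)y_n ⇒ h·k2=z(1+4/5z)y_n
  y_{n+1}/y_n = 1 + 7/12z + 5/12z(1+4/5z) = 1 + z + 1/3z²
  ⇒ R(z) = 1 + z + 1/3z².

Solve |R(x)|<1 on ℝ⁻.
x=-1.6: |R|=0.2533
R=1: x+1/3x²=0 ⇒ x=−3=-3.0000; min R=1−1/(4·1/3)=0.2500>−1
Confirm numerically:
  x=-2.629: |R|=0.67488 <1
  x=-2.525: |R|=0.60021 <1
  x=-2.180: |R|=0.40413 <1
  x=-2.077: |R|=0.36098 <1
  x=-3.515: |R|=1.60341 >1
  x=-3.369: |R|=1.41439 >1
  x=-3.031: |R|=1.03132 >1
So |R|<1 on (-3.0000, 0).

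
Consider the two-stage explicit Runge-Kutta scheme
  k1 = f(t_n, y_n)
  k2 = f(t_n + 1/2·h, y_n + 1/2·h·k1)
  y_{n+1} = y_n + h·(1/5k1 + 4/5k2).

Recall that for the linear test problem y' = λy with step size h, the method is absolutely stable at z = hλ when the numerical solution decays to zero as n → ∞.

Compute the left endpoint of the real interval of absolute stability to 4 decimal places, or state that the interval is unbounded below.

z* = -2.5000.

On y'=λy, z=hλ:
  k1=λy_n ⇒ h·k1=z·y_n;  k2=λ(1+1/2z)y_n ⇒ h·k2=z(1+1/2z)y_n
  y_{n+1}/y_n = 1 + 1/5z + 4/5z(1+1/2z) = 1 + z + 2/5z²
  ⇒ R(z) = 1 + z + 2/5z².

Boundary: |R(x)|=1, x<0.
x=-1.65: |R|=0.4390
R=1: x+2/5x²=0 ⇒ x=−5/2=-2.5000; min R=1−1/(4·2/5)=0.3750>−1
Confirm numerically:
  x=-2.442: |R|=0.94335 <1
  x=-2.094: |R|=0.65993 <1
  x=-1.996: |R|=0.59761 <1
  x=-1.110: |R|=0.38284 <1
  x=-2.963: |R|=1.54875 >1
  x=-2.905: |R|=1.47061 >1
  x=-2.636: |R|=1.14340 >1
So |R|<1 on (-2.5000, 0).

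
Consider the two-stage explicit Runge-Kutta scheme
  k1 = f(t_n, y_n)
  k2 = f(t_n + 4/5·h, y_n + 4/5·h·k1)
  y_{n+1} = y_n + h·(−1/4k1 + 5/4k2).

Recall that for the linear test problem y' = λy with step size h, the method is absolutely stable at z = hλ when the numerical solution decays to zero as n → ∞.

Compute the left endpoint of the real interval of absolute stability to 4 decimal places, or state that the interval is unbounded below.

On y'=λy, z=hλ:
  k1=λy_n ⇒ h·k1=z·y_n;  k2=λ(1+4/5z)y_n ⇒ h·k2=z(1+4/5z)y_n
  y_{n+1}/y_n = 1 − 1/4z + 5/4z(1+4/5z) = 1 + z + z²
  Hence R(z) = 1 + z + z².

Solve |R(x)|<1 on ℝ⁻.
x=-1.08: |R|=1.0864
R=1: x+1x²=0 ⇒ x=−1=-1.0000; min R=1−1/(4·1)=0.7500>−1
Confirm numerically:
  x=-0.726: |R|=0.80108 <1
  x=-0.713: |R|=0.79537 <1
  x=-0.484: |R|=0.75026 <1
  x=-1.527: |R|=1.80473 >1
  x=-1.405: |R|=1.56902 >1
  x=-1.043: |R|=1.04485 >1
Stable set (-1.0000, 0).

left endpoint -1.0000.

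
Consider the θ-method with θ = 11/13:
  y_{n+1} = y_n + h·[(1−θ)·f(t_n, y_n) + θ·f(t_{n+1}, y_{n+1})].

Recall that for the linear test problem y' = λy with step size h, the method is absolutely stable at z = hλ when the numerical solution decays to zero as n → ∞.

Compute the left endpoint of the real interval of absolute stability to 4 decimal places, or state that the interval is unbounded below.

interval (−∞, 0).

Set f=λy, z=hλ:
  y_{n+1} = y_n + z·[2/13·y_n + 11/13·y_{n+1}] ⇒ (1 − 11/13z)y_{n+1} = (1 + 2/13z)y_n
  so R(z) = (1 + 2/13z)/(1 − 11/13z).

Solve |R(x)|<1 on ℝ⁻.
x=-0.85: |R|=0.5056
x=-2: |R|=0.2571
x=-10: |R|=0.0569
x=-100: |R|=0.1680
θ=11/13≥1/2 ⇒ |1+2/13x|<|1−11/13x| ∀x<0 ⇒ stable on all of ℝ⁻.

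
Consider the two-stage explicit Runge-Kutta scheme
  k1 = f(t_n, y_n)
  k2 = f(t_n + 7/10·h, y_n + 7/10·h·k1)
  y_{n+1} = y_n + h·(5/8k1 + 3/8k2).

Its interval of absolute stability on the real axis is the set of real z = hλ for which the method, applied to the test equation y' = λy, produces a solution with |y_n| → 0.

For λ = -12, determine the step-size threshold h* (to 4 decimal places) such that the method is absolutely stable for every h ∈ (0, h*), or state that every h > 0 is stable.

Test eqn y'=λy, z=hλ:
  k1=λy_n ⇒ h·k1=z·y_n;  k2=λ(1+7/10z)y_n ⇒ h·k2=z(1+7/10z)y_n
  y_{n+1}/y_n = 1 + 5/8z + 3/8z(1+7/10z) = 1 + z + 21/80z²
  R(z) = 1 + z + 21/80z².

Boundary: |R(x)|=1, x<0.
x=-1.72: |R|=0.0566
R=1: x+21/80x²=0 ⇒ x=−80/21=-3.8095; min R=1−1/(4·21/80)=0.0476>−1
Confirm numerically:
  x=-2.990: |R|=0.35678 <1
  x=-2.508: |R|=0.14314 <1
  x=-2.222: |R|=0.07404 <1
  x=-1.698: |R|=0.05884 <1
  x=-4.219: |R|=1.45349 >1
  x=-4.090: |R|=1.30113 >1
  x=-3.910: |R|=1.10313 >1
Stable set (-3.8095, 0).

(-3.8095,0); λ=-12 ⇒ h* = (80/21)/12 = 0.3175.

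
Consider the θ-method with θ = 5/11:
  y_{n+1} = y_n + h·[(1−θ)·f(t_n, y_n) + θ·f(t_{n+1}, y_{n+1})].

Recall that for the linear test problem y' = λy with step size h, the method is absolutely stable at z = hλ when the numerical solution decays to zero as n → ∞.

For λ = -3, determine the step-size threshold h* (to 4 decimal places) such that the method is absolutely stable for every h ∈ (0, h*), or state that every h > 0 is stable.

(-22.0000,0); λ=-3 ⇒ h* = (22)/3 = 7.3333.

With y'=λy (z=hλ):
  y_{n+1} = y_n + z·[6/11·y_n + 5/11·y_{n+1}] ⇒ (1 − 5/11z)y_{n+1} = (1 + 6/11z)y_n
  R(z) = (1 + 6/11z)/(1 − 5/11z).

Find x<0 with |R(x)|<1.
x=-1.29: |R|=0.1868
R=−1: 1+6/11x = −1+5/11x ⇒ -1/11x=2 ⇒ x=2/(-1/11)=-22.0000
Confirm numerically:
  x=-19.562: |R|=0.97759 <1
  x=-17.022: |R|=0.94821 <1
  x=-10.391: |R|=0.81560 <1
  x=-22.500: |R|=1.00405 >1
  x=-22.342: |R|=1.00279 >1
Interval (-22.0000, 0).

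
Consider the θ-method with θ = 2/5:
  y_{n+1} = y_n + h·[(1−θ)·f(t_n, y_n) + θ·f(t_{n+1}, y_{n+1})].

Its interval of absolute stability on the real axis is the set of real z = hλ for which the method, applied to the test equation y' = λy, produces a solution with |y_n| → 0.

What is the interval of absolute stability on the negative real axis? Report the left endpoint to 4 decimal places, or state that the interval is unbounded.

z∈(-10.0000,0).

With y'=λy (z=hλ):
  y_{n+1} = y_n + z·[3/5·y_n + 2/5·y_{n+1}] ⇒ (1 − 2/5z)y_{n+1} = (1 + 3/5z)y_n
  ⇒ R(z) = (1 + 3/5z)/(1 − 2/5z).

Boundary: |R(x)|=1, x<0.
x=-1.51: |R|=0.0586
R=−1: 1+3/5x = −1+2/5x ⇒ -1/5x=2 ⇒ x=2/(-1/5)=-10.0000
Confirm numerically:
  x=-8.135: |R|=0.91232 <1
  x=-8.115: |R|=0.91121 <1
  x=-4.949: |R|=0.66096 <1
  x=-10.520: |R|=1.01997 >1
  x=-10.175: |R|=1.00690 >1
Stable set (-10.0000, 0).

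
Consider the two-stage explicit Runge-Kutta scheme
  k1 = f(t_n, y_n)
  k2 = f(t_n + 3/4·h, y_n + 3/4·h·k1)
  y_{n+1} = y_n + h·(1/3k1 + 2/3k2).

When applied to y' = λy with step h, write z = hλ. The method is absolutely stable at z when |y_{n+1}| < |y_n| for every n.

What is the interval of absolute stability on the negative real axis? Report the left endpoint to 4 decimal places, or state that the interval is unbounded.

With y'=λy (z=hλ):
  k1=λy_n ⇒ h·k1=z·y_n;  k2=λ(1+3/4z)y_n ⇒ h·k2=z(1+3/4z)y_n
  y_{n+1}/y_n = 1 + 1/3z + 2/3z(1+3/4z) = 1 + z + 1/2z²
  ⇒ R(z) = 1 + z + 1/2z².

Find x<0 with |R(x)|<1.
x=-1.65: |R|=0.7112
R=1: x+1/2x²=0 ⇒ x=−2=-2.0000; min R=1−1/(4·1/2)=0.5000>−1
Confirm numerically:
  x=-1.850: |R|=0.86125 <1
  x=-1.799: |R|=0.81920 <1
  x=-1.562: |R|=0.65792 <1
  x=-2.341: |R|=1.39914 >1
  x=-2.238: |R|=1.26632 >1
  x=-2.158: |R|=1.17048 >1
Interval (-2.0000, 0).

(-2.0000, 0).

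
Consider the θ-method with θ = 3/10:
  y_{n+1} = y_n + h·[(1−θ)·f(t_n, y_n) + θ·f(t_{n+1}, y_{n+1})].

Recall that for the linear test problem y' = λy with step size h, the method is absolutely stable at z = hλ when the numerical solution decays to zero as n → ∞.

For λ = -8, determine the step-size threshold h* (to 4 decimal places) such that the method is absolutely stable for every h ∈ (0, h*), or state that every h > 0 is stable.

(-5.0000,0); λ=-8 ⇒ h* = (5)/8 = 0.6250.

Test eqn y'=λy, z=hλ:
  y_{n+1} = y_n + z·[7/10·y_n + 3/10·y_{n+1}] ⇒ (1 − 3/10z)y_{n+1} = (1 + 7/10z)y_n
  Hence R(z) = (1 + 7/10z)/(1 − 3/10z).

Need |R(x)|<1, x<0.
x=-1.51: |R|=0.0392
R=−1: 1+7/10x = −1+3/10x ⇒ -2/5x=2 ⇒ x=2/(-2/5)=-5.0000
Confirm numerically:
  x=-4.090: |R|=0.83655 <1
  x=-3.976: |R|=0.81321 <1
  x=-2.732: |R|=0.50143 <1
  x=-5.556: |R|=1.08340 >1
  x=-5.316: |R|=1.04871 >1
Interval (-5.0000, 0).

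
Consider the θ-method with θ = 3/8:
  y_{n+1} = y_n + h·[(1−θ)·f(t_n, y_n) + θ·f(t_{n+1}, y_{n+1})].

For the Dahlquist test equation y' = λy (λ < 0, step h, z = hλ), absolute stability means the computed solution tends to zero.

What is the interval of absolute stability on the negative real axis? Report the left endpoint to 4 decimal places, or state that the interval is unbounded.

z∈(-8.0000,0).

On y'=λy, z=hλ:
  y_{n+1} = y_n + z·[5/8·y_n + 3/8·y_{n+1}] ⇒ (1 − 3/8z)y_{n+1} = (1 + 5/8z)y_n
  ⇒ R(z) = (1 + 5/8z)/(1 − 3/8z).

Need |R(x)|<1, x<0.
x=-0.48: |R|=0.5932
R=−1: 1+5/8x = −1+3/8x ⇒ -1/4x=2 ⇒ x=2/(-1/4)=-8.0000
Confirm numerically:
  x=-7.068: |R|=0.93617 <1
  x=-3.997: |R|=0.59952 <1
  x=-3.995: |R|=0.59920 <1
  x=-8.502: |R|=1.02996 >1
  x=-8.461: |R|=1.02762 >1
  x=-8.419: |R|=1.02520 >1
Interval (-8.0000, 0).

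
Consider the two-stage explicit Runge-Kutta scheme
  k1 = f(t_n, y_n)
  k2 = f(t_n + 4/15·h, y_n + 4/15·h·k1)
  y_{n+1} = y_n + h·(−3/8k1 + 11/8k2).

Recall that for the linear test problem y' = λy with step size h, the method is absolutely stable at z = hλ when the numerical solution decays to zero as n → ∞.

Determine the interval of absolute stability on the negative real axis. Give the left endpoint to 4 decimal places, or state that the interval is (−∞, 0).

Test eqn y'=λy, z=hλ:
  k1=λy_n ⇒ h·k1=z·y_n;  k2=λ(1+4/15z)y_n ⇒ h·k2=z(1+4/15z)y_n
  y_{n+1}/y_n = 1 − 3/8z + 11/8z(1+4/15z) = 1 + z + 11/30z²
  R(z) = 1 + z + 11/30z².

Need |R(x)|<1, x<0.
x=-1.05: |R|=0.3542
R=1: x+11/30x²=0 ⇒ x=−30/11=-2.7273; min R=1−1/(4·11/30)=0.3182>−1
Confirm numerically:
  x=-2.404: |R|=0.71505 <1
  x=-1.633: |R|=0.34479 <1
  x=-1.453: |R|=0.32111 <1
  x=-1.356: |R|=0.31820 <1
  x=-3.001: |R|=1.30120 >1
  x=-2.822: |R|=1.09802 >1
So |R|<1 on (-2.7273, 0).

(-2.7273, 0).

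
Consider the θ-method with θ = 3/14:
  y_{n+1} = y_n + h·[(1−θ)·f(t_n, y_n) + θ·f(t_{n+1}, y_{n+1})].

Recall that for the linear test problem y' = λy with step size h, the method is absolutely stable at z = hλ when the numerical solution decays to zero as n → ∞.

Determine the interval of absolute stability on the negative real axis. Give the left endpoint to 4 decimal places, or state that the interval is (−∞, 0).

Set f=λy, z=hλ:
  y_{n+1} = y_n + z·[11/14·y_n + 3/14·y_{n+1}] ⇒ (1 − 3/14z)y_{n+1} = (1 + 11/14z)y_n
  so R(z) = (1 + 11/14z)/(1 − 3/14z).

Need |R(x)|<1, x<0.
x=-1.46: |R|=0.1121
R=−1: 1+11/14x = −1+3/14x ⇒ -4/7x=2 ⇒ x=2/(-4/7)=-3.5000
Confirm numerically:
  x=-3.239: |R|=0.91196 <1
  x=-2.429: |R|=0.59750 <1
  x=-1.944: |R|=0.37233 <1
  x=-1.525: |R|=0.14939 <1
  x=-3.771: |R|=1.08565 >1
  x=-3.590: |R|=1.02907 >1
Stable set (-3.5000, 0).

z∈(-3.5000,0).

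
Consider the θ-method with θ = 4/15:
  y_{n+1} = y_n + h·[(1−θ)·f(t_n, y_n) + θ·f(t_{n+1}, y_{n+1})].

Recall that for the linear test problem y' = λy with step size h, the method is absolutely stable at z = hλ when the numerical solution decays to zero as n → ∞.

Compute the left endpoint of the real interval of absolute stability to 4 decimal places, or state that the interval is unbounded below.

z* = -4.2857.

With y'=λy (z=hλ):
  y_{n+1} = y_n + z·[11/15·y_n + 4/15·y_{n+1}] ⇒ (1 − 4/15z)y_{n+1} = (1 + 11/15z)y_n
  Hence R(z) = (1 + 11/15z)/(1 − 4/15z).

Find x<0 with |R(x)|<1.
x=-1.71: |R|=0.1745
R=−1: 1+11/15x = −1+4/15x ⇒ -7/15x=2 ⇒ x=2/(-7/15)=-4.2857
Confirm numerically:
  x=-3.631: |R|=0.84477 <1
  x=-3.481: |R|=0.80525 <1
  x=-2.536: |R|=0.51289 <1
  x=-2.483: |R|=0.49386 <1
  x=-4.756: |R|=1.09676 >1
  x=-4.655: |R|=1.07689 >1
  x=-4.570: |R|=1.05980 >1
Stable set (-4.2857, 0).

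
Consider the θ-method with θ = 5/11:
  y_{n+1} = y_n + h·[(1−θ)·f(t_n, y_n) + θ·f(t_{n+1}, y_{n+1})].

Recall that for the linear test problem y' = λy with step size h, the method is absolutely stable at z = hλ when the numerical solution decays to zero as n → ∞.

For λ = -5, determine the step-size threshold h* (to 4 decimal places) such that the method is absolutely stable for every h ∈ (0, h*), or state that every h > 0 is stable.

(-22.0000,0); λ=-5 ⇒ h* = (22)/5 = 4.4000.

On y'=λy, z=hλ:
  y_{n+1} = y_n + z·[6/11·y_n + 5/11·y_{n+1}] ⇒ (1 − 5/11z)y_{n+1} = (1 + 6/11z)y_n
  so R(z) = (1 + 6/11z)/(1 − 5/11z).

Find x<0 with |R(x)|<1.
x=-0.96: |R|=0.3316
R=−1: 1+6/11x = −1+5/11x ⇒ -1/11x=2 ⇒ x=2/(-1/11)=-22.0000
Confirm numerically:
  x=-17.645: |R|=0.95611 <1
  x=-17.534: |R|=0.95474 <1
  x=-10.293: |R|=0.81258 <1
  x=-22.399: |R|=1.00324 >1
  x=-22.052: |R|=1.00043 >1
  x=-22.045: |R|=1.00037 >1
So |R|<1 on (-22.0000, 0).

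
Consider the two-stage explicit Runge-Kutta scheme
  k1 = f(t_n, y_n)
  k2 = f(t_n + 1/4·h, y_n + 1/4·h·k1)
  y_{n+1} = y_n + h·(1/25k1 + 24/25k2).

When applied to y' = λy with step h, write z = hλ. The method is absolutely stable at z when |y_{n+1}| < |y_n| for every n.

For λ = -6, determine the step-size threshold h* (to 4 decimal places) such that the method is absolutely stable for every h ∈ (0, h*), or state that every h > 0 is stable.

On y'=λy, z=hλ:
  k1=λy_n ⇒ h·k1=z·y_n;  k2=λ(1+1/4z)y_n ⇒ h·k2=z(1+1/4z)y_n
  y_{n+1}/y_n = 1 + 1/25z + 24/25z(1+1/4z) = 1 + z + 6/25z²
  Hence R(z) = 1 + z + 6/25z².

Boundary: |R(x)|=1, x<0.
x=-1.38: |R|=0.0771
R=1: x+6/25x²=0 ⇒ x=−25/6=-4.1667; min R=1−1/(4·6/25)=-0.0417>−1
Confirm numerically:
  x=-2.435: |R|=0.01199 <1
  x=-1.939: |R|=0.03667 <1
  x=-1.846: |R|=0.02815 <1
  x=-1.726: |R|=0.01102 <1
  x=-4.610: |R|=1.49050 >1
  x=-4.358: |R|=1.20012 >1
Interval (-4.1667, 0).

(-4.1667,0); λ=-6 ⇒ h* = (25/6)/6 = 0.6944.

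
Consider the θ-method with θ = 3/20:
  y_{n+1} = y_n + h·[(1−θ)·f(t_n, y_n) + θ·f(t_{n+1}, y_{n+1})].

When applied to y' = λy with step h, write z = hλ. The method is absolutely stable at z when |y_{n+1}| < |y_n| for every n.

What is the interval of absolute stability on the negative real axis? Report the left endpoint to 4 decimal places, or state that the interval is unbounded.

(-2.8571, 0).

With y'=λy (z=hλ):
  y_{n+1} = y_n + z·[17/20·y_n + 3/20·y_{n+1}] ⇒ (1 − 3/20z)y_{n+1} = (1 + 17/20z)y_n
  R(z) = (1 + 17/20z)/(1 − 3/20z).

Solve |R(x)|<1 on ℝ⁻.
x=-1.08: |R|=0.0706
R=−1: 1+17/20x = −1+3/20x ⇒ -7/10x=2 ⇒ x=2/(-7/10)=-2.8571
Confirm numerically:
  x=-2.090: |R|=0.59117 <1
  x=-1.945: |R|=0.50571 <1
  x=-1.483: |R|=0.21314 <1
  x=-3.213: |R|=1.16809 >1
  x=-3.117: |R|=1.12395 >1
So |R|<1 on (-2.8571, 0).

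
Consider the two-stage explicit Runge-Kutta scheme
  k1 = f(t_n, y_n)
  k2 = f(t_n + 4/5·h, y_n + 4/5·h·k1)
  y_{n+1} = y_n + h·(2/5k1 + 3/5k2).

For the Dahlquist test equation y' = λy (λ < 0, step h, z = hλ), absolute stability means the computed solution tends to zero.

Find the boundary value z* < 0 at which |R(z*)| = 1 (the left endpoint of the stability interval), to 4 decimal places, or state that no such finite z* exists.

Test eqn y'=λy, z=hλ:
  k1=λy_n ⇒ h·k1=z·y_n;  k2=λ(1+4/5z)y_n ⇒ h·k2=z(1+4/5z)y_n
  y_{n+1}/y_n = 1 + 2/5z + 3/5z(1+4/5z) = 1 + z + 12/25z²
  so R(z) = 1 + z + 12/25z².

Boundary: |R(x)|=1, x<0.
x=-1.66: |R|=0.6627
R=1: x+12/25x²=0 ⇒ x=−25/12=-2.0833; min R=1−1/(4·12/25)=0.4792>−1
Confirm numerically:
  x=-0.978: |R|=0.48111 <1
  x=-0.961: |R|=0.48229 <1
  x=-0.878: |R|=0.49202 <1
  x=-0.867: |R|=0.49381 <1
  x=-2.670: |R|=1.75187 >1
  x=-2.277: |R|=1.21167 >1
Interval (-2.0833, 0).

z* = -2.0833.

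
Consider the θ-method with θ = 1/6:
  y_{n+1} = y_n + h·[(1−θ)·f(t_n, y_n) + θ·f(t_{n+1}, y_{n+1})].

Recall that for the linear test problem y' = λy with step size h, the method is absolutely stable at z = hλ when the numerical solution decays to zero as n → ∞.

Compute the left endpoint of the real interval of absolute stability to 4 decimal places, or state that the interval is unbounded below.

With y'=λy (z=hλ):
  y_{n+1} = y_n + z·[5/6·y_n + 1/6·y_{n+1}] ⇒ (1 − 1/6z)y_{n+1} = (1 + 5/6z)y_n
  Hence R(z) = (1 + 5/6z)/(1 − 1/6z).

Need |R(x)|<1, x<0.
x=-1.36: |R|=0.1087
R=−1: 1+5/6x = −1+1/6x ⇒ -2/3x=2 ⇒ x=2/(-2/3)=-3.0000
Confirm numerically:
  x=-2.867: |R|=0.94000 <1
  x=-2.771: |R|=0.89556 <1
  x=-2.416: |R|=0.72243 <1
  x=-1.882: |R|=0.43263 <1
  x=-3.566: |R|=1.23667 >1
  x=-3.477: |R|=1.20133 >1
  x=-3.220: |R|=1.09544 >1
So |R|<1 on (-3.0000, 0).

z* = -3.0000.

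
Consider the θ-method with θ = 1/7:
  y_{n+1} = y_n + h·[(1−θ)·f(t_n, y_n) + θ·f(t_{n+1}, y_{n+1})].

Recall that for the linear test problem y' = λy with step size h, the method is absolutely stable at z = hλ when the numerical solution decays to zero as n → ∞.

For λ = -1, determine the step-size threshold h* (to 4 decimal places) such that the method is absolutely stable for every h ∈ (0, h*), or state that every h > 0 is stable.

(-2.8000,0); λ=-1 ⇒ h* = (14/5)/1 = 2.8000.

With y'=λy (z=hλ):
  y_{n+1} = y_n + z·[6/7·y_n + 1/7·y_{n+1}] ⇒ (1 − 1/7z)y_{n+1} = (1 + 6/7z)y_n
  Hence R(z) = (1 + 6/7z)/(1 − 1/7z).

Solve |R(x)|<1 on ℝ⁻.
x=-1.64: |R|=0.3287
R=−1: 1+6/7x = −1+1/7x ⇒ -5/7x=2 ⇒ x=2/(-5/7)=-2.8000
Confirm numerically:
  x=-1.735: |R|=0.39038 <1
  x=-1.713: |R|=0.37622 <1
  x=-1.408: |R|=0.17222 <1
  x=-3.028: |R|=1.11368 >1
  x=-2.882: |R|=1.04149 >1
  x=-2.840: |R|=1.02033 >1
So |R|<1 on (-2.8000, 0).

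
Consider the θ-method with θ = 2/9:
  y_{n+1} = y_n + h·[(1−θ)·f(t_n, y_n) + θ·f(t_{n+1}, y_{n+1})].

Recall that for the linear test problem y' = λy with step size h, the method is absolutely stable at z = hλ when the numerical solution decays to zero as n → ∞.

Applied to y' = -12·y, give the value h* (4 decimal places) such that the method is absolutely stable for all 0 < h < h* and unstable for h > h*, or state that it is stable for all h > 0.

(-3.6000,0); λ=-12 ⇒ h* = (18/5)/12 = 0.3000.

Test eqn y'=λy, z=hλ:
  y_{n+1} = y_n + z·[7/9·y_n + 2/9·y_{n+1}] ⇒ (1 − 2/9z)y_{n+1} = (1 + 7/9z)y_n
  R(z) = (1 + 7/9z)/(1 − 2/9z).

Boundary: |R(x)|=1, x<0.
x=-0.99: |R|=0.1885
R=−1: 1+7/9x = −1+2/9x ⇒ -5/9x=2 ⇒ x=2/(-5/9)=-3.6000
Confirm numerically:
  x=-3.522: |R|=0.97569 <1
  x=-2.432: |R|=0.57877 <1
  x=-1.801: |R|=0.28622 <1
  x=-4.138: |R|=1.15571 >1
  x=-3.734: |R|=1.04068 >1
  x=-3.704: |R|=1.03169 >1
Interval (-3.6000, 0).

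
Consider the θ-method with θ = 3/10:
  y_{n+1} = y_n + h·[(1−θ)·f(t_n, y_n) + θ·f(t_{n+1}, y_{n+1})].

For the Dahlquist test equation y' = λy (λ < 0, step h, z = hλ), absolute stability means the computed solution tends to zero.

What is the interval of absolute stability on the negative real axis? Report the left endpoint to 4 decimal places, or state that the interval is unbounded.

Test eqn y'=λy, z=hλ:
  y_{n+1} = y_n + z·[7/10·y_n + 3/10·y_{n+1}] ⇒ (1 − 3/10z)y_{n+1} = (1 + 7/10z)y_n
  R(z) = (1 + 7/10z)/(1 − 3/10z).

Find x<0 with |R(x)|<1.
x=-0.56: |R|=0.5205
R=−1: 1+7/10x = −1+3/10x ⇒ -2/5x=2 ⇒ x=2/(-2/5)=-5.0000
Confirm numerically:
  x=-4.777: |R|=0.96334 <1
  x=-4.396: |R|=0.89581 <1
  x=-4.102: |R|=0.83897 <1
  x=-2.686: |R|=0.48743 <1
  x=-5.543: |R|=1.08157 >1
  x=-5.167: |R|=1.02620 >1
  x=-5.084: |R|=1.01331 >1
So |R|<1 on (-5.0000, 0).

(-5.0000, 0).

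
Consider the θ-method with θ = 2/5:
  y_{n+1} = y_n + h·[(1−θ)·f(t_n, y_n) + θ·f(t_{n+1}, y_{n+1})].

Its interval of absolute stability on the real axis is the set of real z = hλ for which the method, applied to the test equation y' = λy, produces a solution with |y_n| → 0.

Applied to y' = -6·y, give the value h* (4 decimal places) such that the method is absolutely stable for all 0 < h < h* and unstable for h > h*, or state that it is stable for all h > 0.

Test eqn y'=λy, z=hλ:
  y_{n+1} = y_n + z·[3/5·y_n + 2/5·y_{n+1}] ⇒ (1 − 2/5z)y_{n+1} = (1 + 3/5z)y_n
  so R(z) = (1 + 3/5z)/(1 − 2/5z).

Solve |R(x)|<1 on ℝ⁻.
x=-0.99: |R|=0.2908
R=−1: 1+3/5x = −1+2/5x ⇒ -1/5x=2 ⇒ x=2/(-1/5)=-10.0000
Confirm numerically:
  x=-8.708: |R|=0.94236 <1
  x=-7.631: |R|=0.88308 <1
  x=-7.451: |R|=0.87192 <1
  x=-5.874: |R|=0.75364 <1
  x=-10.583: |R|=1.02228 >1
  x=-10.497: |R|=1.01912 >1
  x=-10.201: |R|=1.00791 >1
Interval (-10.0000, 0).

(-10.0000,0); λ=-6 ⇒ h* = (10)/6 = 1.6667.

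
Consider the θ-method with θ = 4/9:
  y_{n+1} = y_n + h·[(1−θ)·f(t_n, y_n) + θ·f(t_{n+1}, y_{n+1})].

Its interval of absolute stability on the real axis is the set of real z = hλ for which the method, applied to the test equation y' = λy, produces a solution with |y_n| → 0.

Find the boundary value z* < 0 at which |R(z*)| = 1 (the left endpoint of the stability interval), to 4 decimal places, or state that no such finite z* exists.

z* = -18.0000.

On y'=λy, z=hλ:
  y_{n+1} = y_n + z·[5/9·y_n + 4/9·y_{n+1}] ⇒ (1 − 4/9z)y_{n+1} = (1 + 5/9z)y_n
  ⇒ R(z) = (1 + 5/9z)/(1 − 4/9z).

Boundary: |R(x)|=1, x<0.
x=-0.61: |R|=0.5201
R=−1: 1+5/9x = −1+4/9x ⇒ -1/9x=2 ⇒ x=2/(-1/9)=-18.0000
Confirm numerically:
  x=-16.461: |R|=0.97944 <1
  x=-15.897: |R|=0.97103 <1
  x=-11.659: |R|=0.88603 <1
  x=-11.524: |R|=0.88246 <1
  x=-18.221: |R|=1.00270 >1
  x=-18.062: |R|=1.00076 >1
Interval (-18.0000, 0).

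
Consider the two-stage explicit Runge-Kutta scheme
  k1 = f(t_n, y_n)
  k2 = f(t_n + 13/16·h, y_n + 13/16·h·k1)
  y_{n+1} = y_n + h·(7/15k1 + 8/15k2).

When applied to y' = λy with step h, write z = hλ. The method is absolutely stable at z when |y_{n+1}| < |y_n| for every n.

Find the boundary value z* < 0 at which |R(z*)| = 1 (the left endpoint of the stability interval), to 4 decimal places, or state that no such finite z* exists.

Set f=λy, z=hλ:
  k1=λy_n ⇒ h·k1=z·y_n;  k2=λ(1+13/16z)y_n ⇒ h·k2=z(1+13/16z)y_n
  y_{n+1}/y_n = 1 + 7/15z + 8/15z(1+13/16z) = 1 + z + 13/30z²
  R(z) = 1 + z + 13/30z².

Need |R(x)|<1, x<0.
x=-1.63: |R|=0.5213
R=1: x+13/30x²=0 ⇒ x=−30/13=-2.3077; min R=1−1/(4·13/30)=0.4231>−1
Confirm numerically:
  x=-2.276: |R|=0.96874 <1
  x=-2.113: |R|=0.82173 <1
  x=-1.359: |R|=0.44132 <1
  x=-0.960: |R|=0.43936 <1
  x=-2.486: |R|=1.19208 >1
  x=-2.371: |R|=1.06504 >1
So |R|<1 on (-2.3077, 0).

left endpoint -2.3077.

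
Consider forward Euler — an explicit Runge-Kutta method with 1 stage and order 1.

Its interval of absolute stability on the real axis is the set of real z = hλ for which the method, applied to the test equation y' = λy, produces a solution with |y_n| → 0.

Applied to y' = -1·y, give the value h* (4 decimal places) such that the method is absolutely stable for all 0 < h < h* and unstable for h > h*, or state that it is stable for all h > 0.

(-2.0000,0); λ=-1 ⇒ h* = 2.0000.

Set f=λy, z=hλ:
  order 1, 1-stage ⇒ R(z)=1+z
  (e.g. R(-1.09)=-0.09000, |R|=0.09000)

Solve |R(x)|<1 on ℝ⁻.
x=-1.09: |R|=0.0900
|R(-1.8)|=0.8000 |R(-1.65)|=0.6500 |R(-1.6)|=0.6000
Bisect:
  x_lo=-2.3772 |R|=1.3772  x_hi=-0.0588 |R|=0.9412
  mid=-1.21803 |R|=0.21803 →hi
  mid=-1.79763 |R|=0.79763 →hi
  mid=-2.08743 |R|=1.08743 →lo
  mid=-1.94253 |R|=0.94253 →hi
  mid=-2.01498 |R|=1.01498 →lo
  mid=-1.97875 |R|=0.97875 →hi
  mid=-1.99687 |R|=0.99687 →hi
  mid=-2.00592 |R|=1.00592 →lo
  mid=-2.00139 |R|=1.00139 →lo
  ...
  [-2.00012,-1.99998] ⇒ x*=-2.0000
Interval (-2.0000, 0).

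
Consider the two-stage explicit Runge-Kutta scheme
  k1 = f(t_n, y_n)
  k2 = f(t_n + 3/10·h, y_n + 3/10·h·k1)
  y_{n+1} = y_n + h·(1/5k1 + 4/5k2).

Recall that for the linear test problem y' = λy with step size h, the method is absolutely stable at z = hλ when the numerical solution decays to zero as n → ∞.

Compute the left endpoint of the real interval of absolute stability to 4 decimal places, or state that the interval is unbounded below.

Set f=λy, z=hλ:
  k1=λy_n ⇒ h·k1=z·y_n;  k2=λ(1+3/10z)y_n ⇒ h·k2=z(1+3/10z)y_n
  y_{n+1}/y_n = 1 + 1/5z + 4/5z(1+3/10z) = 1 + z + 6/25z²
  ⇒ R(z) = 1 + z + 6/25z².

Boundary: |R(x)|=1, x<0.
x=-1.53: |R|=0.0318
R=1: x+6/25x²=0 ⇒ x=−25/6=-4.1667; min R=1−1/(4·6/25)=-0.0417>−1
Confirm numerically:
  x=-3.814: |R|=0.67718 <1
  x=-3.340: |R|=0.33734 <1
  x=-2.613: |R|=0.02566 <1
  x=-1.863: |R|=0.03002 <1
  x=-4.754: |R|=1.67012 >1
  x=-4.562: |R|=1.43284 >1
  x=-4.460: |R|=1.31398 >1
So |R|<1 on (-4.1667, 0).

z* = -4.1667.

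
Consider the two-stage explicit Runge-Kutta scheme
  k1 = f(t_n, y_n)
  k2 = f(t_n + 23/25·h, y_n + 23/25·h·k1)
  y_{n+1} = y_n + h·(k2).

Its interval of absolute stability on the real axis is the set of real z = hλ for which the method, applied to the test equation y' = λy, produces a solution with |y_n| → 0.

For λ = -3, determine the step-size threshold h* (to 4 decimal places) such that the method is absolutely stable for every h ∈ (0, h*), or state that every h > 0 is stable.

On y'=λy, z=hλ:
  k1=λy_n ⇒ h·k1=z·y_n;  k2=λ(1+23/25z)y_n ⇒ h·k2=z(1+23/25z)y_n
  y_{n+1}/y_n = 1 + z(1+23/25z) = 1 + z + 23/25z²
  R(z) = 1 + z + 23/25z².

Need |R(x)|<1, x<0.
x=-0.9: |R|=0.8452
R=1: x+23/25x²=0 ⇒ x=−25/23=-1.0870; min R=1−1/(4·23/25)=0.7283>−1
Confirm numerically:
  x=-1.012: |R|=0.93021 <1
  x=-0.617: |R|=0.73323 <1
  x=-0.571: |R|=0.72896 <1
  x=-0.482: |R|=0.73174 <1
  x=-1.617: |R|=1.78851 >1
  x=-1.558: |R|=1.67517 >1
Interval (-1.0870, 0).

(-1.0870,0); λ=-3 ⇒ h* = (25/23)/3 = 0.3623.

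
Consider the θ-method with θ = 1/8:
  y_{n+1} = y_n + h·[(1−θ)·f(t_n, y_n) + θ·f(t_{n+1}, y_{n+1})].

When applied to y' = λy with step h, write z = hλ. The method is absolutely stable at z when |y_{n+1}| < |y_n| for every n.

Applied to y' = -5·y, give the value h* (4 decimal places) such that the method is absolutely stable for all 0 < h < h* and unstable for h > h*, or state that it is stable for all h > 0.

(-2.6667,0); λ=-5 ⇒ h* = (8/3)/5 = 0.5333.

Set f=λy, z=hλ:
  y_{n+1} = y_n + z·[7/8·y_n + 1/8·y_{n+1}] ⇒ (1 − 1/8z)y_{n+1} = (1 + 7/8z)y_n
  so R(z) = (1 + 7/8z)/(1 − 1/8z).

Boundary: |R(x)|=1, x<0.
x=-1.71: |R|=0.4089
R=−1: 1+7/8x = −1+1/8x ⇒ -3/4x=2 ⇒ x=2/(-3/4)=-2.6667
Confirm numerically:
  x=-1.752: |R|=0.43724 <1
  x=-1.595: |R|=0.32986 <1
  x=-1.308: |R|=0.12419 <1
  x=-3.107: |R|=1.23787 >1
  x=-2.930: |R|=1.14456 >1
  x=-2.798: |R|=1.07298 >1
So |R|<1 on (-2.6667, 0).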